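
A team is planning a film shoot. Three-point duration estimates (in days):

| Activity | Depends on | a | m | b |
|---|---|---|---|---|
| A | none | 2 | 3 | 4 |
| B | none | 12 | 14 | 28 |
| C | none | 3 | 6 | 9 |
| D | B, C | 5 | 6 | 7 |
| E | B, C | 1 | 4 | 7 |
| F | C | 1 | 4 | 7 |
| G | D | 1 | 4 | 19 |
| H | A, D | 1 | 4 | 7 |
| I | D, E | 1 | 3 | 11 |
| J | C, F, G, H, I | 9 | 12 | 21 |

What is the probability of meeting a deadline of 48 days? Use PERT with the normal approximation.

0.940

te_A = (2 + 4·3 + 4)/6 = 18/6 = 3; σ²_A = ((4−2)/6)² = 0.111
te_B = (12 + 4·14 + 28)/6 = 96/6 = 16; σ²_B = ((28−12)/6)² = 7.111
te_C = (3 + 4·6 + 9)/6 = 36/6 = 6; σ²_C = ((9−3)/6)² = 1.000
te_D = (5 + 4·6 + 7)/6 = 36/6 = 6; σ²_D = ((7−5)/6)² = 0.111
te_E = (1 + 4·4 + 7)/6 = 24/6 = 4; σ²_E = ((7−1)/6)² = 1.000
te_F = (1 + 4·4 + 7)/6 = 24/6 = 4; σ²_F = ((7−1)/6)² = 1.000
te_G = (1 + 4·4 + 19)/6 = 36/6 = 6; σ²_G = ((19−1)/6)² = 9.000
te_H = (1 + 4·4 + 7)/6 = 24/6 = 4; σ²_H = ((7−1)/6)² = 1.000
te_I = (1 + 4·3 + 11)/6 = 24/6 = 4; σ²_I = ((11−1)/6)² = 2.778
te_J = (9 + 4·12 + 21)/6 = 78/6 = 13; σ²_J = ((21−9)/6)² = 4.000

Forward pass:
ES_A = 0; EF_A = 3
ES_B = 0; EF_B = 16
ES_C = 0; EF_C = 6
ES_D = max(EF_B=16, EF_C=6) = 16; EF_D = 16+6 = 22
ES_E = max(EF_B=16, EF_C=6) = 16; EF_E = 16+4 = 20
ES_F = 6; EF_F = 6+4 = 10
ES_G = 22; EF_G = 22+6 = 28
ES_H = max(EF_A=3, EF_D=22) = 22; EF_H = 22+4 = 26
ES_I = max(EF_D=22, EF_E=20) = 22; EF_I = 22+4 = 26
ES_J = max(EF_C=6, EF_F=10, EF_G=28, EF_H=26, EF_I=26) = 28; EF_J = 28+13 = 41
Expected project duration μ = 41 days. Critical path: B → D → G → J.

Variance along critical path = 7.111 + 0.111 + 9.000 + 4.000 = 20.222; σ = √20.222 = 4.497 days.
Z = (48 − 41) / 4.497 = 1.557
P(T ≤ 48) = Φ(1.557) ≈ 0.940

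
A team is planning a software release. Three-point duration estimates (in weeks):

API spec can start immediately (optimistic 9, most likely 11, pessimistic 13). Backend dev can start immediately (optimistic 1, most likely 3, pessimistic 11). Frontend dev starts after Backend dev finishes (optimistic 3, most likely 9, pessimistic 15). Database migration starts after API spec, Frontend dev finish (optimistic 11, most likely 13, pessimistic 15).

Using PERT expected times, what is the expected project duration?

te_API spec = (9 + 4·11 + 13)/6 = 66/6 = 11
te_Backend dev = (1 + 4·3 + 11)/6 = 24/6 = 4
te_Frontend dev = (3 + 4·9 + 15)/6 = 54/6 = 9
te_Database migration = (11 + 4·13 + 15)/6 = 78/6 = 13

Forward pass:
ES_API spec = 0; EF_API spec = 11
ES_Backend dev = 0; EF_Backend dev = 4
ES_Frontend dev = 4; EF_Frontend dev = 4+9 = 13
ES_Database migration = max(EF_API spec=11, EF_Frontend dev=13) = 13; EF_Database migration = 13+13 = 26
Expected project duration μ = 26 weeks. Critical path: Backend dev → Frontend dev → Database migration.

26 weeks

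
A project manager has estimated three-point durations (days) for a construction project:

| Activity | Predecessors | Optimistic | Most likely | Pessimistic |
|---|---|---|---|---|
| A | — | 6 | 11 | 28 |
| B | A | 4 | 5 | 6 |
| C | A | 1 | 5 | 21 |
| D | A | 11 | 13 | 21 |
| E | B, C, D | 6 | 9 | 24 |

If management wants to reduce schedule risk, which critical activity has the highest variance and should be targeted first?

te_A = (6 + 4·11 + 28)/6 = 78/6 = 13; σ²_A = ((28−6)/6)² = 13.444
te_B = (4 + 4·5 + 6)/6 = 30/6 = 5; σ²_B = ((6−4)/6)² = 0.111
te_C = (1 + 4·5 + 21)/6 = 42/6 = 7; σ²_C = ((21−1)/6)² = 11.111
te_D = (11 + 4·13 + 21)/6 = 84/6 = 14; σ²_D = ((21−11)/6)² = 2.778
te_E = (6 + 4·9 + 24)/6 = 66/6 = 11; σ²_E = ((24−6)/6)² = 9.000

Forward pass:
ES_A = 0; EF_A = 13
ES_B = 13; EF_B = 13+5 = 18
ES_C = 13; EF_C = 13+7 = 20
ES_D = 13; EF_D = 13+14 = 27
ES_E = max(EF_B=18, EF_C=20, EF_D=27) = 27; EF_E = 27+11 = 38
Expected project duration μ = 38 days. Critical path: A → D → E.

Variances on critical path: σ²_A=13.444, σ²_D=2.778, σ²_E=9.000.
Largest is σ²_A = 13.444.

A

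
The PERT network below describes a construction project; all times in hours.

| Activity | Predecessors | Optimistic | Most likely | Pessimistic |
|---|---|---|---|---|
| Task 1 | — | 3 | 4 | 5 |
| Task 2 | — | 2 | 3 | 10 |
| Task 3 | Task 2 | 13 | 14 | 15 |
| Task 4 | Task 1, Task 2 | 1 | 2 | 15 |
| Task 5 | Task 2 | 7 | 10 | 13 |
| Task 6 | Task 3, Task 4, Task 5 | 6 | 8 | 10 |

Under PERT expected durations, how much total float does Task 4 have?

10 hours

te_Task 1 = (3 + 4·4 + 5)/6 = 24/6 = 4
te_Task 2 = (2 + 4·3 + 10)/6 = 24/6 = 4
te_Task 3 = (13 + 4·14 + 15)/6 = 84/6 = 14
te_Task 4 = (1 + 4·2 + 15)/6 = 24/6 = 4
te_Task 5 = (7 + 4·10 + 13)/6 = 60/6 = 10
te_Task 6 = (6 + 4·8 + 10)/6 = 48/6 = 8

Forward pass:
ES_Task 1 = 0; EF_Task 1 = 4
ES_Task 2 = 0; EF_Task 2 = 4
ES_Task 3 = 4; EF_Task 3 = 4+14 = 18
ES_Task 4 = max(EF_Task 1=4, EF_Task 2=4) = 4; EF_Task 4 = 4+4 = 8
ES_Task 5 = 4; EF_Task 5 = 4+10 = 14
ES_Task 6 = max(EF_Task 3=18, EF_Task 4=8, EF_Task 5=14) = 18; EF_Task 6 = 18+8 = 26
Expected project duration μ = 26 hours. Critical path: Task 2 → Task 3 → Task 6.

Backward pass:
LF_Task 6 = 26; LS_Task 6 = 26−8 = 18
LF_Task 5 = LS_Task 6 = 18; LS_Task 5 = 18−10 = 8
LF_Task 4 = LS_Task 6 = 18; LS_Task 4 = 18−4 = 14
LF_Task 3 = LS_Task 6 = 18; LS_Task 3 = 18−14 = 4
LF_Task 2 = min(LS_Task 3=4, LS_Task 4=14, LS_Task 5=8) = 4; LS_Task 2 = 4−4 = 0
LF_Task 1 = LS_Task 4 = 14; LS_Task 1 = 14−4 = 10
Slack_Task 4 = LS_Task 4 − ES_Task 4 = 14 − 4 = 10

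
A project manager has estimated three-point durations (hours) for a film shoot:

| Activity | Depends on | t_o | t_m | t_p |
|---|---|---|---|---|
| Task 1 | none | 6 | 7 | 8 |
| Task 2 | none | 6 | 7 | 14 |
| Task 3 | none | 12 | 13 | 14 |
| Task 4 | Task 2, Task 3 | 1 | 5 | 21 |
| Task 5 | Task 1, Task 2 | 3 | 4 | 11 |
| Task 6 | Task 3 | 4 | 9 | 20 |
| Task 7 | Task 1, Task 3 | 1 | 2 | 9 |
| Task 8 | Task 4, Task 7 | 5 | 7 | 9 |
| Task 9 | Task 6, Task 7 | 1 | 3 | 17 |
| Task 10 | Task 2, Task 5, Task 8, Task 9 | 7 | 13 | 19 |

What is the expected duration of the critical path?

41 hours

te_Task 1 = (6 + 4·7 + 8)/6 = 42/6 = 7
te_Task 2 = (6 + 4·7 + 14)/6 = 48/6 = 8
te_Task 3 = (12 + 4·13 + 14)/6 = 78/6 = 13
te_Task 4 = (1 + 4·5 + 21)/6 = 42/6 = 7
te_Task 5 = (3 + 4·4 + 11)/6 = 30/6 = 5
te_Task 6 = (4 + 4·9 + 20)/6 = 60/6 = 10
te_Task 7 = (1 + 4·2 + 9)/6 = 18/6 = 3
te_Task 8 = (5 + 4·7 + 9)/6 = 42/6 = 7
te_Task 9 = (1 + 4·3 + 17)/6 = 30/6 = 5
te_Task 10 = (7 + 4·13 + 19)/6 = 78/6 = 13

Forward pass:
ES_Task 1 = 0; EF_Task 1 = 7
ES_Task 2 = 0; EF_Task 2 = 8
ES_Task 3 = 0; EF_Task 3 = 13
ES_Task 4 = max(EF_Task 2=8, EF_Task 3=13) = 13; EF_Task 4 = 13+7 = 20
ES_Task 5 = max(EF_Task 1=7, EF_Task 2=8) = 8; EF_Task 5 = 8+5 = 13
ES_Task 6 = 13; EF_Task 6 = 13+10 = 23
ES_Task 7 = max(EF_Task 1=7, EF_Task 3=13) = 13; EF_Task 7 = 13+3 = 16
ES_Task 8 = max(EF_Task 4=20, EF_Task 7=16) = 20; EF_Task 8 = 20+7 = 27
ES_Task 9 = max(EF_Task 6=23, EF_Task 7=16) = 23; EF_Task 9 = 23+5 = 28
ES_Task 10 = max(EF_Task 2=8, EF_Task 5=13, EF_Task 8=27, EF_Task 9=28) = 28; EF_Task 10 = 28+13 = 41
Expected project duration μ = 41 hours. Critical path: Task 3 → Task 6 → Task 9 → Task 10.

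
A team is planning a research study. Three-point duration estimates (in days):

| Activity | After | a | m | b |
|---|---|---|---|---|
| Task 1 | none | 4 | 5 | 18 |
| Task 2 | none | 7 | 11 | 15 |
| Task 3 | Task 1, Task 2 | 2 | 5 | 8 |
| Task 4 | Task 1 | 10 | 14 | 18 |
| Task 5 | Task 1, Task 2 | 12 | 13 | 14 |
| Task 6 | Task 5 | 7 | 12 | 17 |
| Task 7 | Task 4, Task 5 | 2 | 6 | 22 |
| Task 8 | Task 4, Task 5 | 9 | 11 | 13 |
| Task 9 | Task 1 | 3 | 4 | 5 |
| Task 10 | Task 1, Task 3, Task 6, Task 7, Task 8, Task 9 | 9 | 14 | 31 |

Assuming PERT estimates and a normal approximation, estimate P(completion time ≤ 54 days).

te_Task 1 = (4 + 4·5 + 18)/6 = 42/6 = 7; σ²_Task 1 = ((18−4)/6)² = 5.444
te_Task 2 = (7 + 4·11 + 15)/6 = 66/6 = 11; σ²_Task 2 = ((15−7)/6)² = 1.778
te_Task 3 = (2 + 4·5 + 8)/6 = 30/6 = 5; σ²_Task 3 = ((8−2)/6)² = 1.000
te_Task 4 = (10 + 4·14 + 18)/6 = 84/6 = 14; σ²_Task 4 = ((18−10)/6)² = 1.778
te_Task 5 = (12 + 4·13 + 14)/6 = 78/6 = 13; σ²_Task 5 = ((14−12)/6)² = 0.111
te_Task 6 = (7 + 4·12 + 17)/6 = 72/6 = 12; σ²_Task 6 = ((17−7)/6)² = 2.778
te_Task 7 = (2 + 4·6 + 22)/6 = 48/6 = 8; σ²_Task 7 = ((22−2)/6)² = 11.111
te_Task 8 = (9 + 4·11 + 13)/6 = 66/6 = 11; σ²_Task 8 = ((13−9)/6)² = 0.444
te_Task 9 = (3 + 4·4 + 5)/6 = 24/6 = 4; σ²_Task 9 = ((5−3)/6)² = 0.111
te_Task 10 = (9 + 4·14 + 31)/6 = 96/6 = 16; σ²_Task 10 = ((31−9)/6)² = 13.444

Forward pass:
ES_Task 1 = 0; EF_Task 1 = 7
ES_Task 2 = 0; EF_Task 2 = 11
ES_Task 3 = max(EF_Task 1=7, EF_Task 2=11) = 11; EF_Task 3 = 11+5 = 16
ES_Task 4 = 7; EF_Task 4 = 7+14 = 21
ES_Task 5 = max(EF_Task 1=7, EF_Task 2=11) = 11; EF_Task 5 = 11+13 = 24
ES_Task 6 = 24; EF_Task 6 = 24+12 = 36
ES_Task 7 = max(EF_Task 4=21, EF_Task 5=24) = 24; EF_Task 7 = 24+8 = 32
ES_Task 8 = max(EF_Task 4=21, EF_Task 5=24) = 24; EF_Task 8 = 24+11 = 35
ES_Task 9 = 7; EF_Task 9 = 7+4 = 11
ES_Task 10 = max(EF_Task 1=7, EF_Task 3=16, EF_Task 6=36, EF_Task 7=32, EF_Task 8=35, EF_Task 9=11) = 36; EF_Task 10 = 36+16 = 52
Expected project duration μ = 52 days. Critical path: Task 2 → Task 5 → Task 6 → Task 10.

Variance along critical path = 1.778 + 0.111 + 2.778 + 13.444 = 18.111; σ = √18.111 = 4.256 days.
Z = (54 − 52) / 4.256 = 0.470
P(T ≤ 54) = Φ(0.470) ≈ 0.681

0.681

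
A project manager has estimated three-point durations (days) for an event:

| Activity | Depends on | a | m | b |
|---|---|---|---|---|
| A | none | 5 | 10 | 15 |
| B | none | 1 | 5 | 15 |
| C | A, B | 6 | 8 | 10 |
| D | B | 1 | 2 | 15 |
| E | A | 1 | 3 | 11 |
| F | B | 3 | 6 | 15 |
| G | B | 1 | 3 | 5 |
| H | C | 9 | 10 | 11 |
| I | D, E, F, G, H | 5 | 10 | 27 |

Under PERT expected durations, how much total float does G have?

te_A = (5 + 4·10 + 15)/6 = 60/6 = 10
te_B = (1 + 4·5 + 15)/6 = 36/6 = 6
te_C = (6 + 4·8 + 10)/6 = 48/6 = 8
te_D = (1 + 4·2 + 15)/6 = 24/6 = 4
te_E = (1 + 4·3 + 11)/6 = 24/6 = 4
te_F = (3 + 4·6 + 15)/6 = 42/6 = 7
te_G = (1 + 4·3 + 5)/6 = 18/6 = 3
te_H = (9 + 4·10 + 11)/6 = 60/6 = 10
te_I = (5 + 4·10 + 27)/6 = 72/6 = 12

Forward pass:
ES_A = 0; EF_A = 10
ES_B = 0; EF_B = 6
ES_C = max(EF_A=10, EF_B=6) = 10; EF_C = 10+8 = 18
ES_D = 6; EF_D = 6+4 = 10
ES_E = 10; EF_E = 10+4 = 14
ES_F = 6; EF_F = 6+7 = 13
ES_G = 6; EF_G = 6+3 = 9
ES_H = 18; EF_H = 18+10 = 28
ES_I = max(EF_D=10, EF_E=14, EF_F=13, EF_G=9, EF_H=28) = 28; EF_I = 28+12 = 40
Expected project duration μ = 40 days. Critical path: A → C → H → I.

Backward pass:
LF_I = 40; LS_I = 40−12 = 28
LF_H = LS_I = 28; LS_H = 28−10 = 18
LF_G = LS_I = 28; LS_G = 28−3 = 25
LF_F = LS_I = 28; LS_F = 28−7 = 21
LF_E = LS_I = 28; LS_E = 28−4 = 24
LF_D = LS_I = 28; LS_D = 28−4 = 24
LF_C = LS_H = 18; LS_C = 18−8 = 10
LF_B = min(LS_C=10, LS_D=24, LS_F=21, LS_G=25) = 10; LS_B = 10−6 = 4
LF_A = min(LS_C=10, LS_E=24) = 10; LS_A = 10−10 = 0
Slack_G = LS_G − ES_G = 25 − 6 = 19

19 days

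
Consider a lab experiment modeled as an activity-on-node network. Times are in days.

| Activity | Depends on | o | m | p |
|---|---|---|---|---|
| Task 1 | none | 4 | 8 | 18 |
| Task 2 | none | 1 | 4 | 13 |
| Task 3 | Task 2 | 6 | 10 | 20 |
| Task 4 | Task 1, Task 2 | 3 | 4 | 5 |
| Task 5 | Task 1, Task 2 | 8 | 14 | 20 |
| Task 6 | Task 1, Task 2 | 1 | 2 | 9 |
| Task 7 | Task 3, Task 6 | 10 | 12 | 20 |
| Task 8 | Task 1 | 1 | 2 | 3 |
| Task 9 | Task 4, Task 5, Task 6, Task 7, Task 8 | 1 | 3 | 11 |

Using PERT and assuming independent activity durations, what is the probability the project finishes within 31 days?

0.303

te_Task 1 = (4 + 4·8 + 18)/6 = 54/6 = 9; σ²_Task 1 = ((18−4)/6)² = 5.444
te_Task 2 = (1 + 4·4 + 13)/6 = 30/6 = 5; σ²_Task 2 = ((13−1)/6)² = 4.000
te_Task 3 = (6 + 4·10 + 20)/6 = 66/6 = 11; σ²_Task 3 = ((20−6)/6)² = 5.444
te_Task 4 = (3 + 4·4 + 5)/6 = 24/6 = 4; σ²_Task 4 = ((5−3)/6)² = 0.111
te_Task 5 = (8 + 4·14 + 20)/6 = 84/6 = 14; σ²_Task 5 = ((20−8)/6)² = 4.000
te_Task 6 = (1 + 4·2 + 9)/6 = 18/6 = 3; σ²_Task 6 = ((9−1)/6)² = 1.778
te_Task 7 = (10 + 4·12 + 20)/6 = 78/6 = 13; σ²_Task 7 = ((20−10)/6)² = 2.778
te_Task 8 = (1 + 4·2 + 3)/6 = 12/6 = 2; σ²_Task 8 = ((3−1)/6)² = 0.111
te_Task 9 = (1 + 4·3 + 11)/6 = 24/6 = 4; σ²_Task 9 = ((11−1)/6)² = 2.778

Forward pass:
ES_Task 1 = 0; EF_Task 1 = 9
ES_Task 2 = 0; EF_Task 2 = 5
ES_Task 3 = 5; EF_Task 3 = 5+11 = 16
ES_Task 4 = max(EF_Task 1=9, EF_Task 2=5) = 9; EF_Task 4 = 9+4 = 13
ES_Task 5 = max(EF_Task 1=9, EF_Task 2=5) = 9; EF_Task 5 = 9+14 = 23
ES_Task 6 = max(EF_Task 1=9, EF_Task 2=5) = 9; EF_Task 6 = 9+3 = 12
ES_Task 7 = max(EF_Task 3=16, EF_Task 6=12) = 16; EF_Task 7 = 16+13 = 29
ES_Task 8 = 9; EF_Task 8 = 9+2 = 11
ES_Task 9 = max(EF_Task 4=13, EF_Task 5=23, EF_Task 6=12, EF_Task 7=29, EF_Task 8=11) = 29; EF_Task 9 = 29+4 = 33
Expected project duration μ = 33 days. Critical path: Task 2 → Task 3 → Task 7 → Task 9.

Variance along critical path = 4.000 + 5.444 + 2.778 + 2.778 = 15.000; σ = √15.000 = 3.873 days.
Z = (31 − 33) / 3.873 = -0.516
P(T ≤ 31) = Φ(-0.516) ≈ 0.303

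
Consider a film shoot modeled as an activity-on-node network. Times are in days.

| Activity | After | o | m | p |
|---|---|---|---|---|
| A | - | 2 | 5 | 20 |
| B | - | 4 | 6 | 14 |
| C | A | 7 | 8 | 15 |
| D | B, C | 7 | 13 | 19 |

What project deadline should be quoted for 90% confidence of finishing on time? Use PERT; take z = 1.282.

te_A = (2 + 4·5 + 20)/6 = 42/6 = 7; σ²_A = ((20−2)/6)² = 9.000
te_B = (4 + 4·6 + 14)/6 = 42/6 = 7; σ²_B = ((14−4)/6)² = 2.778
te_C = (7 + 4·8 + 15)/6 = 54/6 = 9; σ²_C = ((15−7)/6)² = 1.778
te_D = (7 + 4·13 + 19)/6 = 78/6 = 13; σ²_D = ((19−7)/6)² = 4.000

Forward pass:
ES_A = 0; EF_A = 7
ES_B = 0; EF_B = 7
ES_C = 7; EF_C = 7+9 = 16
ES_D = max(EF_B=7, EF_C=16) = 16; EF_D = 16+13 = 29
Expected project duration μ = 29 days. Critical path: A → C → D.

Variance along critical path = 9.000 + 1.778 + 4.000 = 14.778; σ = 3.844 days.
D = μ + z·σ = 29 + 1.282·3.844 = 33.9 days

33.9 days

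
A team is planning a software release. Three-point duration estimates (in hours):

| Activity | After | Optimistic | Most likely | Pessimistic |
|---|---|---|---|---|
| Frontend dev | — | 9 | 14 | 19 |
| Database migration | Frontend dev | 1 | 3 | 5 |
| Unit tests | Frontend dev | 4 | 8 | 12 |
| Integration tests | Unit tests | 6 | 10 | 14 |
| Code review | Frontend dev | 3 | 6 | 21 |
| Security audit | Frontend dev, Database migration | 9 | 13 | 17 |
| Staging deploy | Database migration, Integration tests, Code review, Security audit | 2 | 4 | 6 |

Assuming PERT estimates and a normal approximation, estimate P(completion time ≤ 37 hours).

0.650

te_Frontend dev = (9 + 4·14 + 19)/6 = 84/6 = 14; σ²_Frontend dev = ((19−9)/6)² = 2.778
te_Database migration = (1 + 4·3 + 5)/6 = 18/6 = 3; σ²_Database migration = ((5−1)/6)² = 0.444
te_Unit tests = (4 + 4·8 + 12)/6 = 48/6 = 8; σ²_Unit tests = ((12−4)/6)² = 1.778
te_Integration tests = (6 + 4·10 + 14)/6 = 60/6 = 10; σ²_Integration tests = ((14−6)/6)² = 1.778
te_Code review = (3 + 4·6 + 21)/6 = 48/6 = 8; σ²_Code review = ((21−3)/6)² = 9.000
te_Security audit = (9 + 4·13 + 17)/6 = 78/6 = 13; σ²_Security audit = ((17−9)/6)² = 1.778
te_Staging deploy = (2 + 4·4 + 6)/6 = 24/6 = 4; σ²_Staging deploy = ((6−2)/6)² = 0.444

Forward pass:
ES_Frontend dev = 0; EF_Frontend dev = 14
ES_Database migration = 14; EF_Database migration = 14+3 = 17
ES_Unit tests = 14; EF_Unit tests = 14+8 = 22
ES_Integration tests = 22; EF_Integration tests = 22+10 = 32
ES_Code review = 14; EF_Code review = 14+8 = 22
ES_Security audit = max(EF_Frontend dev=14, EF_Database migration=17) = 17; EF_Security audit = 17+13 = 30
ES_Staging deploy = max(EF_Database migration=17, EF_Integration tests=32, EF_Code review=22, EF_Security audit=30) = 32; EF_Staging deploy = 32+4 = 36
Expected project duration μ = 36 hours. Critical path: Frontend dev → Unit tests → Integration tests → Staging deploy.

Variance along critical path = 2.778 + 1.778 + 1.778 + 0.444 = 6.778; σ = √6.778 = 2.603 hours.
Z = (37 − 36) / 2.603 = 0.384
P(T ≤ 37) = Φ(0.384) ≈ 0.650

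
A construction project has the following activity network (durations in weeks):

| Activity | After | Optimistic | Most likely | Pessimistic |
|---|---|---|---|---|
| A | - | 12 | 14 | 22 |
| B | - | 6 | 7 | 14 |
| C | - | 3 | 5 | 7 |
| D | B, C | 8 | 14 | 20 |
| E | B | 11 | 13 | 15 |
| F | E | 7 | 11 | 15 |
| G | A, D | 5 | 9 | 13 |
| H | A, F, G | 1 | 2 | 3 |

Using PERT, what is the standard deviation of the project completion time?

2.03 weeks

te_A = (12 + 4·14 + 22)/6 = 90/6 = 15; σ²_A = ((22−12)/6)² = 2.778
te_B = (6 + 4·7 + 14)/6 = 48/6 = 8; σ²_B = ((14−6)/6)² = 1.778
te_C = (3 + 4·5 + 7)/6 = 30/6 = 5; σ²_C = ((7−3)/6)² = 0.444
te_D = (8 + 4·14 + 20)/6 = 84/6 = 14; σ²_D = ((20−8)/6)² = 4.000
te_E = (11 + 4·13 + 15)/6 = 78/6 = 13; σ²_E = ((15−11)/6)² = 0.444
te_F = (7 + 4·11 + 15)/6 = 66/6 = 11; σ²_F = ((15−7)/6)² = 1.778
te_G = (5 + 4·9 + 13)/6 = 54/6 = 9; σ²_G = ((13−5)/6)² = 1.778
te_H = (1 + 4·2 + 3)/6 = 12/6 = 2; σ²_H = ((3−1)/6)² = 0.111

Forward pass:
ES_A = 0; EF_A = 15
ES_B = 0; EF_B = 8
ES_C = 0; EF_C = 5
ES_D = max(EF_B=8, EF_C=5) = 8; EF_D = 8+14 = 22
ES_E = 8; EF_E = 8+13 = 21
ES_F = 21; EF_F = 21+11 = 32
ES_G = max(EF_A=15, EF_D=22) = 22; EF_G = 22+9 = 31
ES_H = max(EF_A=15, EF_F=32, EF_G=31) = 32; EF_H = 32+2 = 34
Expected project duration μ = 34 weeks. Critical path: B → E → F → H.

Variance along critical path = 1.778 + 0.444 + 1.778 + 0.111 = 4.111
σ = √4.111 = 2.028 weeks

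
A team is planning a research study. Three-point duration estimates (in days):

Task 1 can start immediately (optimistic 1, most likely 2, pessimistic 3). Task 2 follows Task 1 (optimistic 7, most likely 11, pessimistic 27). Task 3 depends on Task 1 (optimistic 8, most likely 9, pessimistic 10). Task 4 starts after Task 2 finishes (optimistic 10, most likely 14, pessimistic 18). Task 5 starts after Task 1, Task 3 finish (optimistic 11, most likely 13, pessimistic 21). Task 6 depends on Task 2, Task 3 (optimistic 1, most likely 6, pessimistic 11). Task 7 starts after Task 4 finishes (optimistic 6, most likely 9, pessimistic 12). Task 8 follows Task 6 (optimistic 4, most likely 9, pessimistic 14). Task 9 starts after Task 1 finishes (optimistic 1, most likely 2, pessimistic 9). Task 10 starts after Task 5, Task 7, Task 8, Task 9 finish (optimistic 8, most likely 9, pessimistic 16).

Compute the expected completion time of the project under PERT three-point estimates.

te_Task 1 = (1 + 4·2 + 3)/6 = 12/6 = 2
te_Task 2 = (7 + 4·11 + 27)/6 = 78/6 = 13
te_Task 3 = (8 + 4·9 + 10)/6 = 54/6 = 9
te_Task 4 = (10 + 4·14 + 18)/6 = 84/6 = 14
te_Task 5 = (11 + 4·13 + 21)/6 = 84/6 = 14
te_Task 6 = (1 + 4·6 + 11)/6 = 36/6 = 6
te_Task 7 = (6 + 4·9 + 12)/6 = 54/6 = 9
te_Task 8 = (4 + 4·9 + 14)/6 = 54/6 = 9
te_Task 9 = (1 + 4·2 + 9)/6 = 18/6 = 3
te_Task 10 = (8 + 4·9 + 16)/6 = 60/6 = 10

Forward pass:
ES_Task 1 = 0; EF_Task 1 = 2
ES_Task 2 = 2; EF_Task 2 = 2+13 = 15
ES_Task 3 = 2; EF_Task 3 = 2+9 = 11
ES_Task 4 = 15; EF_Task 4 = 15+14 = 29
ES_Task 5 = max(EF_Task 1=2, EF_Task 3=11) = 11; EF_Task 5 = 11+14 = 25
ES_Task 6 = max(EF_Task 2=15, EF_Task 3=11) = 15; EF_Task 6 = 15+6 = 21
ES_Task 7 = 29; EF_Task 7 = 29+9 = 38
ES_Task 8 = 21; EF_Task 8 = 21+9 = 30
ES_Task 9 = 2; EF_Task 9 = 2+3 = 5
ES_Task 10 = max(EF_Task 5=25, EF_Task 7=38, EF_Task 8=30, EF_Task 9=5) = 38; EF_Task 10 = 38+10 = 48
Expected project duration μ = 48 days. Critical path: Task 1 → Task 2 → Task 4 → Task 7 → Task 10.

48 days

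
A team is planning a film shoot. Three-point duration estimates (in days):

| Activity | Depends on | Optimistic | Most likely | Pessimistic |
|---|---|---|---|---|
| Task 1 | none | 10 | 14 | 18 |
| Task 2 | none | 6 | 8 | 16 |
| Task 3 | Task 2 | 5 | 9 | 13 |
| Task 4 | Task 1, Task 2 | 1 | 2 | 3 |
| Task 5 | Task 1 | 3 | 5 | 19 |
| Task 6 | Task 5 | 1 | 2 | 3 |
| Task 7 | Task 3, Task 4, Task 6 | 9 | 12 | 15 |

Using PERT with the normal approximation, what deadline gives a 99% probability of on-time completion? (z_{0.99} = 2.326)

42.4 days

te_Task 1 = (10 + 4·14 + 18)/6 = 84/6 = 14; σ²_Task 1 = ((18−10)/6)² = 1.778
te_Task 2 = (6 + 4·8 + 16)/6 = 54/6 = 9; σ²_Task 2 = ((16−6)/6)² = 2.778
te_Task 3 = (5 + 4·9 + 13)/6 = 54/6 = 9; σ²_Task 3 = ((13−5)/6)² = 1.778
te_Task 4 = (1 + 4·2 + 3)/6 = 12/6 = 2; σ²_Task 4 = ((3−1)/6)² = 0.111
te_Task 5 = (3 + 4·5 + 19)/6 = 42/6 = 7; σ²_Task 5 = ((19−3)/6)² = 7.111
te_Task 6 = (1 + 4·2 + 3)/6 = 12/6 = 2; σ²_Task 6 = ((3−1)/6)² = 0.111
te_Task 7 = (9 + 4·12 + 15)/6 = 72/6 = 12; σ²_Task 7 = ((15−9)/6)² = 1.000

Forward pass:
ES_Task 1 = 0; EF_Task 1 = 14
ES_Task 2 = 0; EF_Task 2 = 9
ES_Task 3 = 9; EF_Task 3 = 9+9 = 18
ES_Task 4 = max(EF_Task 1=14, EF_Task 2=9) = 14; EF_Task 4 = 14+2 = 16
ES_Task 5 = 14; EF_Task 5 = 14+7 = 21
ES_Task 6 = 21; EF_Task 6 = 21+2 = 23
ES_Task 7 = max(EF_Task 3=18, EF_Task 4=16, EF_Task 6=23) = 23; EF_Task 7 = 23+12 = 35
Expected project duration μ = 35 days. Critical path: Task 1 → Task 5 → Task 6 → Task 7.

Variance along critical path = 1.778 + 7.111 + 0.111 + 1.000 = 10.000; σ = 3.162 days.
D = μ + z·σ = 35 + 2.326·3.162 = 42.4 days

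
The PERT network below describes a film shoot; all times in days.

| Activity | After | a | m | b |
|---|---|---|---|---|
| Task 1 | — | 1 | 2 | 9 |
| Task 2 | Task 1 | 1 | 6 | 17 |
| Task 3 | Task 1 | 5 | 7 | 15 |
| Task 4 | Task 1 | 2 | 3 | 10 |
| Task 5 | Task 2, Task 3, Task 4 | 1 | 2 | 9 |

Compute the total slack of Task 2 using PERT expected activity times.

1 days

te_Task 1 = (1 + 4·2 + 9)/6 = 18/6 = 3
te_Task 2 = (1 + 4·6 + 17)/6 = 42/6 = 7
te_Task 3 = (5 + 4·7 + 15)/6 = 48/6 = 8
te_Task 4 = (2 + 4·3 + 10)/6 = 24/6 = 4
te_Task 5 = (1 + 4·2 + 9)/6 = 18/6 = 3

Forward pass:
ES_Task 1 = 0; EF_Task 1 = 3
ES_Task 2 = 3; EF_Task 2 = 3+7 = 10
ES_Task 3 = 3; EF_Task 3 = 3+8 = 11
ES_Task 4 = 3; EF_Task 4 = 3+4 = 7
ES_Task 5 = max(EF_Task 2=10, EF_Task 3=11, EF_Task 4=7) = 11; EF_Task 5 = 11+3 = 14
Expected project duration μ = 14 days. Critical path: Task 1 → Task 3 → Task 5.

Backward pass:
LF_Task 5 = 14; LS_Task 5 = 14−3 = 11
LF_Task 4 = LS_Task 5 = 11; LS_Task 4 = 11−4 = 7
LF_Task 3 = LS_Task 5 = 11; LS_Task 3 = 11−8 = 3
LF_Task 2 = LS_Task 5 = 11; LS_Task 2 = 11−7 = 4
LF_Task 1 = min(LS_Task 2=4, LS_Task 3=3, LS_Task 4=7) = 3; LS_Task 1 = 3−3 = 0
Slack_Task 2 = LS_Task 2 − ES_Task 2 = 4 − 3 = 1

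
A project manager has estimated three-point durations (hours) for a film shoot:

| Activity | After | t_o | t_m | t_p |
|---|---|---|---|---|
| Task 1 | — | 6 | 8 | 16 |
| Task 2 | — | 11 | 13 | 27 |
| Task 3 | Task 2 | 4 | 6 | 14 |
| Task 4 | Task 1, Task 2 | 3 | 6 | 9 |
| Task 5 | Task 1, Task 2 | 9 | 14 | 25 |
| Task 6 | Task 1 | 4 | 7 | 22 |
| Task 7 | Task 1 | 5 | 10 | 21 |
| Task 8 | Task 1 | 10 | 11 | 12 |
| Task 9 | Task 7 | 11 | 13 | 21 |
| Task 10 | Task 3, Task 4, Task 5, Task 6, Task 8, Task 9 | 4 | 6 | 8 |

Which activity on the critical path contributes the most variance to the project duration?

te_Task 1 = (6 + 4·8 + 16)/6 = 54/6 = 9; σ²_Task 1 = ((16−6)/6)² = 2.778
te_Task 2 = (11 + 4·13 + 27)/6 = 90/6 = 15; σ²_Task 2 = ((27−11)/6)² = 7.111
te_Task 3 = (4 + 4·6 + 14)/6 = 42/6 = 7; σ²_Task 3 = ((14−4)/6)² = 2.778
te_Task 4 = (3 + 4·6 + 9)/6 = 36/6 = 6; σ²_Task 4 = ((9−3)/6)² = 1.000
te_Task 5 = (9 + 4·14 + 25)/6 = 90/6 = 15; σ²_Task 5 = ((25−9)/6)² = 7.111
te_Task 6 = (4 + 4·7 + 22)/6 = 54/6 = 9; σ²_Task 6 = ((22−4)/6)² = 9.000
te_Task 7 = (5 + 4·10 + 21)/6 = 66/6 = 11; σ²_Task 7 = ((21−5)/6)² = 7.111
te_Task 8 = (10 + 4·11 + 12)/6 = 66/6 = 11; σ²_Task 8 = ((12−10)/6)² = 0.111
te_Task 9 = (11 + 4·13 + 21)/6 = 84/6 = 14; σ²_Task 9 = ((21−11)/6)² = 2.778
te_Task 10 = (4 + 4·6 + 8)/6 = 36/6 = 6; σ²_Task 10 = ((8−4)/6)² = 0.444

Forward pass:
ES_Task 1 = 0; EF_Task 1 = 9
ES_Task 2 = 0; EF_Task 2 = 15
ES_Task 3 = 15; EF_Task 3 = 15+7 = 22
ES_Task 4 = max(EF_Task 1=9, EF_Task 2=15) = 15; EF_Task 4 = 15+6 = 21
ES_Task 5 = max(EF_Task 1=9, EF_Task 2=15) = 15; EF_Task 5 = 15+15 = 30
ES_Task 6 = 9; EF_Task 6 = 9+9 = 18
ES_Task 7 = 9; EF_Task 7 = 9+11 = 20
ES_Task 8 = 9; EF_Task 8 = 9+11 = 20
ES_Task 9 = 20; EF_Task 9 = 20+14 = 34
ES_Task 10 = max(EF_Task 3=22, EF_Task 4=21, EF_Task 5=30, EF_Task 6=18, EF_Task 8=20, EF_Task 9=34) = 34; EF_Task 10 = 34+6 = 40
Expected project duration μ = 40 hours. Critical path: Task 1 → Task 7 → Task 9 → Task 10.

Variances on critical path: σ²_Task 1=2.778, σ²_Task 7=7.111, σ²_Task 9=2.778, σ²_Task 10=0.444.
Largest is σ²_Task 7 = 7.111.

Task 7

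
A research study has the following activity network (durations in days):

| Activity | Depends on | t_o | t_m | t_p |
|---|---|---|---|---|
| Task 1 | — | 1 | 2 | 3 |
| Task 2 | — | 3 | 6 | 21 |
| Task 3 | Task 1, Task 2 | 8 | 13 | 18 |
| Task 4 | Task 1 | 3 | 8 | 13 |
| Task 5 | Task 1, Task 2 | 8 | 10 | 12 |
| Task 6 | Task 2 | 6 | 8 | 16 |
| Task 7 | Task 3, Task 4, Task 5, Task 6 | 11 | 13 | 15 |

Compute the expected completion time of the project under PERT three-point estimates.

te_Task 1 = (1 + 4·2 + 3)/6 = 12/6 = 2
te_Task 2 = (3 + 4·6 + 21)/6 = 48/6 = 8
te_Task 3 = (8 + 4·13 + 18)/6 = 78/6 = 13
te_Task 4 = (3 + 4·8 + 13)/6 = 48/6 = 8
te_Task 5 = (8 + 4·10 + 12)/6 = 60/6 = 10
te_Task 6 = (6 + 4·8 + 16)/6 = 54/6 = 9
te_Task 7 = (11 + 4·13 + 15)/6 = 78/6 = 13

Forward pass:
ES_Task 1 = 0; EF_Task 1 = 2
ES_Task 2 = 0; EF_Task 2 = 8
ES_Task 3 = max(EF_Task 1=2, EF_Task 2=8) = 8; EF_Task 3 = 8+13 = 21
ES_Task 4 = 2; EF_Task 4 = 2+8 = 10
ES_Task 5 = max(EF_Task 1=2, EF_Task 2=8) = 8; EF_Task 5 = 8+10 = 18
ES_Task 6 = 8; EF_Task 6 = 8+9 = 17
ES_Task 7 = max(EF_Task 3=21, EF_Task 4=10, EF_Task 5=18, EF_Task 6=17) = 21; EF_Task 7 = 21+13 = 34
Expected project duration μ = 34 days. Critical path: Task 2 → Task 3 → Task 7.

34 days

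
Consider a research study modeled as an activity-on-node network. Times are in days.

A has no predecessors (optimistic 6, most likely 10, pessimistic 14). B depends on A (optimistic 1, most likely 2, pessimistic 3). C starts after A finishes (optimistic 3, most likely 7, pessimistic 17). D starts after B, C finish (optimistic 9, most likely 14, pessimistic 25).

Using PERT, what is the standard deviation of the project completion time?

3.79 days

te_A = (6 + 4·10 + 14)/6 = 60/6 = 10; σ²_A = ((14−6)/6)² = 1.778
te_B = (1 + 4·2 + 3)/6 = 12/6 = 2; σ²_B = ((3−1)/6)² = 0.111
te_C = (3 + 4·7 + 17)/6 = 48/6 = 8; σ²_C = ((17−3)/6)² = 5.444
te_D = (9 + 4·14 + 25)/6 = 90/6 = 15; σ²_D = ((25−9)/6)² = 7.111

Forward pass:
ES_A = 0; EF_A = 10
ES_B = 10; EF_B = 10+2 = 12
ES_C = 10; EF_C = 10+8 = 18
ES_D = max(EF_B=12, EF_C=18) = 18; EF_D = 18+15 = 33
Expected project duration μ = 33 days. Critical path: A → C → D.

Variance along critical path = 1.778 + 5.444 + 7.111 = 14.333
σ = √14.333 = 3.786 days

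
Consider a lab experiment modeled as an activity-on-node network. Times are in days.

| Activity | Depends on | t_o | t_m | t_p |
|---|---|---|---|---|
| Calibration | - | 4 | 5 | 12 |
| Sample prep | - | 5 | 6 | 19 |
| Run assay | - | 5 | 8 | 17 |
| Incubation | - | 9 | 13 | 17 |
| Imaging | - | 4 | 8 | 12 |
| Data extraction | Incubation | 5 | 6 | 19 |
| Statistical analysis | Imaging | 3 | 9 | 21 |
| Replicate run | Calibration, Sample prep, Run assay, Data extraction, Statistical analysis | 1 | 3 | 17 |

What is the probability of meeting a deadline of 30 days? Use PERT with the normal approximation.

te_Calibration = (4 + 4·5 + 12)/6 = 36/6 = 6; σ²_Calibration = ((12−4)/6)² = 1.778
te_Sample prep = (5 + 4·6 + 19)/6 = 48/6 = 8; σ²_Sample prep = ((19−5)/6)² = 5.444
te_Run assay = (5 + 4·8 + 17)/6 = 54/6 = 9; σ²_Run assay = ((17−5)/6)² = 4.000
te_Incubation = (9 + 4·13 + 17)/6 = 78/6 = 13; σ²_Incubation = ((17−9)/6)² = 1.778
te_Imaging = (4 + 4·8 + 12)/6 = 48/6 = 8; σ²_Imaging = ((12−4)/6)² = 1.778
te_Data extraction = (5 + 4·6 + 19)/6 = 48/6 = 8; σ²_Data extraction = ((19−5)/6)² = 5.444
te_Statistical analysis = (3 + 4·9 + 21)/6 = 60/6 = 10; σ²_Statistical analysis = ((21−3)/6)² = 9.000
te_Replicate run = (1 + 4·3 + 17)/6 = 30/6 = 5; σ²_Replicate run = ((17−1)/6)² = 7.111

Forward pass:
ES_Calibration = 0; EF_Calibration = 6
ES_Sample prep = 0; EF_Sample prep = 8
ES_Run assay = 0; EF_Run assay = 9
ES_Incubation = 0; EF_Incubation = 13
ES_Imaging = 0; EF_Imaging = 8
ES_Data extraction = 13; EF_Data extraction = 13+8 = 21
ES_Statistical analysis = 8; EF_Statistical analysis = 8+10 = 18
ES_Replicate run = max(EF_Calibration=6, EF_Sample prep=8, EF_Run assay=9, EF_Data extraction=21, EF_Statistical analysis=18) = 21; EF_Replicate run = 21+5 = 26
Expected project duration μ = 26 days. Critical path: Incubation → Data extraction → Replicate run.

Variance along critical path = 1.778 + 5.444 + 7.111 = 14.333; σ = √14.333 = 3.786 days.
Z = (30 − 26) / 3.786 = 1.057
P(T ≤ 30) = Φ(1.057) ≈ 0.855

0.855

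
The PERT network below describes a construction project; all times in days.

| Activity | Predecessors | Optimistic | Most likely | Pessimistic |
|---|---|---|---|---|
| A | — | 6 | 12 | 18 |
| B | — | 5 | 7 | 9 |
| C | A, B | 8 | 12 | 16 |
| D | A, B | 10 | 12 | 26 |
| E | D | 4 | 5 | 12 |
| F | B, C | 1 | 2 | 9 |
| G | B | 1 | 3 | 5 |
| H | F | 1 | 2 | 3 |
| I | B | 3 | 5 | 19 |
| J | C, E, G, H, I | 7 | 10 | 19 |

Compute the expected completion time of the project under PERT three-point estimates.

te_A = (6 + 4·12 + 18)/6 = 72/6 = 12
te_B = (5 + 4·7 + 9)/6 = 42/6 = 7
te_C = (8 + 4·12 + 16)/6 = 72/6 = 12
te_D = (10 + 4·12 + 26)/6 = 84/6 = 14
te_E = (4 + 4·5 + 12)/6 = 36/6 = 6
te_F = (1 + 4·2 + 9)/6 = 18/6 = 3
te_G = (1 + 4·3 + 5)/6 = 18/6 = 3
te_H = (1 + 4·2 + 3)/6 = 12/6 = 2
te_I = (3 + 4·5 + 19)/6 = 42/6 = 7
te_J = (7 + 4·10 + 19)/6 = 66/6 = 11

Forward pass:
ES_A = 0; EF_A = 12
ES_B = 0; EF_B = 7
ES_C = max(EF_A=12, EF_B=7) = 12; EF_C = 12+12 = 24
ES_D = max(EF_A=12, EF_B=7) = 12; EF_D = 12+14 = 26
ES_E = 26; EF_E = 26+6 = 32
ES_F = max(EF_B=7, EF_C=24) = 24; EF_F = 24+3 = 27
ES_G = 7; EF_G = 7+3 = 10
ES_H = 27; EF_H = 27+2 = 29
ES_I = 7; EF_I = 7+7 = 14
ES_J = max(EF_C=24, EF_E=32, EF_G=10, EF_H=29, EF_I=14) = 32; EF_J = 32+11 = 43
Expected project duration μ = 43 days. Critical path: A → D → E → J.

43 days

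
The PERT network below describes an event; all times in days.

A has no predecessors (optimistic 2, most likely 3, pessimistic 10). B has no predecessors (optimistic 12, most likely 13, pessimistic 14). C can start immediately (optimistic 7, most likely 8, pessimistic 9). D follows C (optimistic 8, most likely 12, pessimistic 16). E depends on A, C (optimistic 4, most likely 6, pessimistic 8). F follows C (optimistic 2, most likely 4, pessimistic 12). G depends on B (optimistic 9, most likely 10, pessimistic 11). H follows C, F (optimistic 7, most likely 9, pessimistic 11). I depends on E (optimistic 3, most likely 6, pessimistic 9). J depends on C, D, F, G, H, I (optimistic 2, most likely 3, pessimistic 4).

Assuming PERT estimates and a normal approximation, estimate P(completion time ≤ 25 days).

0.042

te_A = (2 + 4·3 + 10)/6 = 24/6 = 4; σ²_A = ((10−2)/6)² = 1.778
te_B = (12 + 4·13 + 14)/6 = 78/6 = 13; σ²_B = ((14−12)/6)² = 0.111
te_C = (7 + 4·8 + 9)/6 = 48/6 = 8; σ²_C = ((9−7)/6)² = 0.111
te_D = (8 + 4·12 + 16)/6 = 72/6 = 12; σ²_D = ((16−8)/6)² = 1.778
te_E = (4 + 4·6 + 8)/6 = 36/6 = 6; σ²_E = ((8−4)/6)² = 0.444
te_F = (2 + 4·4 + 12)/6 = 30/6 = 5; σ²_F = ((12−2)/6)² = 2.778
te_G = (9 + 4·10 + 11)/6 = 60/6 = 10; σ²_G = ((11−9)/6)² = 0.111
te_H = (7 + 4·9 + 11)/6 = 54/6 = 9; σ²_H = ((11−7)/6)² = 0.444
te_I = (3 + 4·6 + 9)/6 = 36/6 = 6; σ²_I = ((9−3)/6)² = 1.000
te_J = (2 + 4·3 + 4)/6 = 18/6 = 3; σ²_J = ((4−2)/6)² = 0.111

Forward pass:
ES_A = 0; EF_A = 4
ES_B = 0; EF_B = 13
ES_C = 0; EF_C = 8
ES_D = 8; EF_D = 8+12 = 20
ES_E = max(EF_A=4, EF_C=8) = 8; EF_E = 8+6 = 14
ES_F = 8; EF_F = 8+5 = 13
ES_G = 13; EF_G = 13+10 = 23
ES_H = max(EF_C=8, EF_F=13) = 13; EF_H = 13+9 = 22
ES_I = 14; EF_I = 14+6 = 20
ES_J = max(EF_C=8, EF_D=20, EF_F=13, EF_G=23, EF_H=22, EF_I=20) = 23; EF_J = 23+3 = 26
Expected project duration μ = 26 days. Critical path: B → G → J.

Variance along critical path = 0.111 + 0.111 + 0.111 = 0.333; σ = √0.333 = 0.577 days.
Z = (25 − 26) / 0.577 = -1.732
P(T ≤ 25) = Φ(-1.732) ≈ 0.042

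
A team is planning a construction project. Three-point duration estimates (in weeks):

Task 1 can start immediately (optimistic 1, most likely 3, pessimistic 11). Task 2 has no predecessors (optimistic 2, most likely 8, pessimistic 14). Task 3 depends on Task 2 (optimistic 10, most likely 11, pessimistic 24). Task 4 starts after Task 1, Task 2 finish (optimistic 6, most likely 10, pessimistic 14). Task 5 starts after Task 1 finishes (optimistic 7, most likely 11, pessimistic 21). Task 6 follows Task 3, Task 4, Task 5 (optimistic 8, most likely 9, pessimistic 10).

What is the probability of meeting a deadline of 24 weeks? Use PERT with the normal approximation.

0.026

te_Task 1 = (1 + 4·3 + 11)/6 = 24/6 = 4; σ²_Task 1 = ((11−1)/6)² = 2.778
te_Task 2 = (2 + 4·8 + 14)/6 = 48/6 = 8; σ²_Task 2 = ((14−2)/6)² = 4.000
te_Task 3 = (10 + 4·11 + 24)/6 = 78/6 = 13; σ²_Task 3 = ((24−10)/6)² = 5.444
te_Task 4 = (6 + 4·10 + 14)/6 = 60/6 = 10; σ²_Task 4 = ((14−6)/6)² = 1.778
te_Task 5 = (7 + 4·11 + 21)/6 = 72/6 = 12; σ²_Task 5 = ((21−7)/6)² = 5.444
te_Task 6 = (8 + 4·9 + 10)/6 = 54/6 = 9; σ²_Task 6 = ((10−8)/6)² = 0.111

Forward pass:
ES_Task 1 = 0; EF_Task 1 = 4
ES_Task 2 = 0; EF_Task 2 = 8
ES_Task 3 = 8; EF_Task 3 = 8+13 = 21
ES_Task 4 = max(EF_Task 1=4, EF_Task 2=8) = 8; EF_Task 4 = 8+10 = 18
ES_Task 5 = 4; EF_Task 5 = 4+12 = 16
ES_Task 6 = max(EF_Task 3=21, EF_Task 4=18, EF_Task 5=16) = 21; EF_Task 6 = 21+9 = 30
Expected project duration μ = 30 weeks. Critical path: Task 2 → Task 3 → Task 6.

Variance along critical path = 4.000 + 5.444 + 0.111 = 9.556; σ = √9.556 = 3.091 weeks.
Z = (24 − 30) / 3.091 = -1.941
P(T ≤ 24) = Φ(-1.941) ≈ 0.026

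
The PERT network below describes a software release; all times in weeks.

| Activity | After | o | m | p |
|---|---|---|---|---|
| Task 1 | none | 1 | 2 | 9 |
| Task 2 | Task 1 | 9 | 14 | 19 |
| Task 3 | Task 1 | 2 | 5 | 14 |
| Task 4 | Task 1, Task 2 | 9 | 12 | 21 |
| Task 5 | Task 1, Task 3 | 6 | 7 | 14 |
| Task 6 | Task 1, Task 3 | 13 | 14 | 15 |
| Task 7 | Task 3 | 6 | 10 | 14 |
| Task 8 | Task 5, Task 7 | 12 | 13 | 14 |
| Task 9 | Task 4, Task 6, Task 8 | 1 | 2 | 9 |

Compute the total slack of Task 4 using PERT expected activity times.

2 weeks

te_Task 1 = (1 + 4·2 + 9)/6 = 18/6 = 3
te_Task 2 = (9 + 4·14 + 19)/6 = 84/6 = 14
te_Task 3 = (2 + 4·5 + 14)/6 = 36/6 = 6
te_Task 4 = (9 + 4·12 + 21)/6 = 78/6 = 13
te_Task 5 = (6 + 4·7 + 14)/6 = 48/6 = 8
te_Task 6 = (13 + 4·14 + 15)/6 = 84/6 = 14
te_Task 7 = (6 + 4·10 + 14)/6 = 60/6 = 10
te_Task 8 = (12 + 4·13 + 14)/6 = 78/6 = 13
te_Task 9 = (1 + 4·2 + 9)/6 = 18/6 = 3

Forward pass:
ES_Task 1 = 0; EF_Task 1 = 3
ES_Task 2 = 3; EF_Task 2 = 3+14 = 17
ES_Task 3 = 3; EF_Task 3 = 3+6 = 9
ES_Task 4 = max(EF_Task 1=3, EF_Task 2=17) = 17; EF_Task 4 = 17+13 = 30
ES_Task 5 = max(EF_Task 1=3, EF_Task 3=9) = 9; EF_Task 5 = 9+8 = 17
ES_Task 6 = max(EF_Task 1=3, EF_Task 3=9) = 9; EF_Task 6 = 9+14 = 23
ES_Task 7 = 9; EF_Task 7 = 9+10 = 19
ES_Task 8 = max(EF_Task 5=17, EF_Task 7=19) = 19; EF_Task 8 = 19+13 = 32
ES_Task 9 = max(EF_Task 4=30, EF_Task 6=23, EF_Task 8=32) = 32; EF_Task 9 = 32+3 = 35
Expected project duration μ = 35 weeks. Critical path: Task 1 → Task 3 → Task 7 → Task 8 → Task 9.

Backward pass:
LF_Task 9 = 35; LS_Task 9 = 35−3 = 32
LF_Task 8 = LS_Task 9 = 32; LS_Task 8 = 32−13 = 19
LF_Task 7 = LS_Task 8 = 19; LS_Task 7 = 19−10 = 9
LF_Task 6 = LS_Task 9 = 32; LS_Task 6 = 32−14 = 18
LF_Task 5 = LS_Task 8 = 19; LS_Task 5 = 19−8 = 11
LF_Task 4 = LS_Task 9 = 32; LS_Task 4 = 32−13 = 19
LF_Task 3 = min(LS_Task 5=11, LS_Task 6=18, LS_Task 7=9) = 9; LS_Task 3 = 9−6 = 3
LF_Task 2 = LS_Task 4 = 19; LS_Task 2 = 19−14 = 5
LF_Task 1 = min(LS_Task 2=5, LS_Task 3=3, LS_Task 4=19, LS_Task 5=11, LS_Task 6=18) = 3; LS_Task 1 = 3−3 = 0
Slack_Task 4 = LS_Task 4 − ES_Task 4 = 19 − 17 = 2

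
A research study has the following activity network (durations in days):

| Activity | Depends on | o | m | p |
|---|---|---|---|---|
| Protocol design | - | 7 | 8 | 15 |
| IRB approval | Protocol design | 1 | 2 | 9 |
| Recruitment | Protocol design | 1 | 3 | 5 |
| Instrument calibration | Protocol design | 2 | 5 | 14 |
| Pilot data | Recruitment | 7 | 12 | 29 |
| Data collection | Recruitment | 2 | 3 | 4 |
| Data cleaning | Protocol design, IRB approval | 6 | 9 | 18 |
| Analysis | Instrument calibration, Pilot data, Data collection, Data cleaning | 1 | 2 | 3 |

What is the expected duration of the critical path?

28 days

te_Protocol design = (7 + 4·8 + 15)/6 = 54/6 = 9
te_IRB approval = (1 + 4·2 + 9)/6 = 18/6 = 3
te_Recruitment = (1 + 4·3 + 5)/6 = 18/6 = 3
te_Instrument calibration = (2 + 4·5 + 14)/6 = 36/6 = 6
te_Pilot data = (7 + 4·12 + 29)/6 = 84/6 = 14
te_Data collection = (2 + 4·3 + 4)/6 = 18/6 = 3
te_Data cleaning = (6 + 4·9 + 18)/6 = 60/6 = 10
te_Analysis = (1 + 4·2 + 3)/6 = 12/6 = 2

Forward pass:
ES_Protocol design = 0; EF_Protocol design = 9
ES_IRB approval = 9; EF_IRB approval = 9+3 = 12
ES_Recruitment = 9; EF_Recruitment = 9+3 = 12
ES_Instrument calibration = 9; EF_Instrument calibration = 9+6 = 15
ES_Pilot data = 12; EF_Pilot data = 12+14 = 26
ES_Data collection = 12; EF_Data collection = 12+3 = 15
ES_Data cleaning = max(EF_Protocol design=9, EF_IRB approval=12) = 12; EF_Data cleaning = 12+10 = 22
ES_Analysis = max(EF_Instrument calibration=15, EF_Pilot data=26, EF_Data collection=15, EF_Data cleaning=22) = 26; EF_Analysis = 26+2 = 28
Expected project duration μ = 28 days. Critical path: Protocol design → Recruitment → Pilot data → Analysis.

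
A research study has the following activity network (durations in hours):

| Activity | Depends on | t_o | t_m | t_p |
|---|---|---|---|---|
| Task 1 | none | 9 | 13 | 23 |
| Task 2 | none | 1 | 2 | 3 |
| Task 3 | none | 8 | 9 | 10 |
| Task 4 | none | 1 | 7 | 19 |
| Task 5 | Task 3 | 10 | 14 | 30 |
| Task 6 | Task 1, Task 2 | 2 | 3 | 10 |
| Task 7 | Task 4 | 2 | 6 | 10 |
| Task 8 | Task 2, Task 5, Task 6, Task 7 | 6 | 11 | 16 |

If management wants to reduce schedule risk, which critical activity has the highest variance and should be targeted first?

te_Task 1 = (9 + 4·13 + 23)/6 = 84/6 = 14; σ²_Task 1 = ((23−9)/6)² = 5.444
te_Task 2 = (1 + 4·2 + 3)/6 = 12/6 = 2; σ²_Task 2 = ((3−1)/6)² = 0.111
te_Task 3 = (8 + 4·9 + 10)/6 = 54/6 = 9; σ²_Task 3 = ((10−8)/6)² = 0.111
te_Task 4 = (1 + 4·7 + 19)/6 = 48/6 = 8; σ²_Task 4 = ((19−1)/6)² = 9.000
te_Task 5 = (10 + 4·14 + 30)/6 = 96/6 = 16; σ²_Task 5 = ((30−10)/6)² = 11.111
te_Task 6 = (2 + 4·3 + 10)/6 = 24/6 = 4; σ²_Task 6 = ((10−2)/6)² = 1.778
te_Task 7 = (2 + 4·6 + 10)/6 = 36/6 = 6; σ²_Task 7 = ((10−2)/6)² = 1.778
te_Task 8 = (6 + 4·11 + 16)/6 = 66/6 = 11; σ²_Task 8 = ((16−6)/6)² = 2.778

Forward pass:
ES_Task 1 = 0; EF_Task 1 = 14
ES_Task 2 = 0; EF_Task 2 = 2
ES_Task 3 = 0; EF_Task 3 = 9
ES_Task 4 = 0; EF_Task 4 = 8
ES_Task 5 = 9; EF_Task 5 = 9+16 = 25
ES_Task 6 = max(EF_Task 1=14, EF_Task 2=2) = 14; EF_Task 6 = 14+4 = 18
ES_Task 7 = 8; EF_Task 7 = 8+6 = 14
ES_Task 8 = max(EF_Task 2=2, EF_Task 5=25, EF_Task 6=18, EF_Task 7=14) = 25; EF_Task 8 = 25+11 = 36
Expected project duration μ = 36 hours. Critical path: Task 3 → Task 5 → Task 8.

Variances on critical path: σ²_Task 3=0.111, σ²_Task 5=11.111, σ²_Task 8=2.778.
Largest is σ²_Task 5 = 11.111.

Task 5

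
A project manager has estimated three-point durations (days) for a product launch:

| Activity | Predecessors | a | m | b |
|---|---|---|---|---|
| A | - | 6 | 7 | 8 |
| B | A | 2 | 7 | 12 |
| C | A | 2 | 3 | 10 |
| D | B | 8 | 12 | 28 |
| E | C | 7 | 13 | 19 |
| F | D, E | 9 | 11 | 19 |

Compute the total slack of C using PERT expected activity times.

4 days

te_A = (6 + 4·7 + 8)/6 = 42/6 = 7
te_B = (2 + 4·7 + 12)/6 = 42/6 = 7
te_C = (2 + 4·3 + 10)/6 = 24/6 = 4
te_D = (8 + 4·12 + 28)/6 = 84/6 = 14
te_E = (7 + 4·13 + 19)/6 = 78/6 = 13
te_F = (9 + 4·11 + 19)/6 = 72/6 = 12

Forward pass:
ES_A = 0; EF_A = 7
ES_B = 7; EF_B = 7+7 = 14
ES_C = 7; EF_C = 7+4 = 11
ES_D = 14; EF_D = 14+14 = 28
ES_E = 11; EF_E = 11+13 = 24
ES_F = max(EF_D=28, EF_E=24) = 28; EF_F = 28+12 = 40
Expected project duration μ = 40 days. Critical path: A → B → D → F.

Backward pass:
LF_F = 40; LS_F = 40−12 = 28
LF_E = LS_F = 28; LS_E = 28−13 = 15
LF_D = LS_F = 28; LS_D = 28−14 = 14
LF_C = LS_E = 15; LS_C = 15−4 = 11
LF_B = LS_D = 14; LS_B = 14−7 = 7
LF_A = min(LS_B=7, LS_C=11) = 7; LS_A = 7−7 = 0
Slack_C = LS_C − ES_C = 11 − 7 = 4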